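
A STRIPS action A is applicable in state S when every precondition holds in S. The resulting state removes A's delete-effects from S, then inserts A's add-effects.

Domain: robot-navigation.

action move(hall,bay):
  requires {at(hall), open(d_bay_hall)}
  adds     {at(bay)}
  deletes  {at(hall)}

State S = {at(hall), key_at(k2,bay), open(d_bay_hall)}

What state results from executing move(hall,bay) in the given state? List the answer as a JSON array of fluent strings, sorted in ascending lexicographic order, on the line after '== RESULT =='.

Compute (S \ del) ∪ add:
  pre ⊆ S: {at(hall), open(d_bay_hall)} ⊆ S  — applicable
  S \ del = {key_at(k2,bay), open(d_bay_hall)}
  ∪ add   = {at(bay), key_at(k2,bay), open(d_bay_hall)}

== RESULT ==
["at(bay)", "key_at(k2,bay)", "open(d_bay_hall)"]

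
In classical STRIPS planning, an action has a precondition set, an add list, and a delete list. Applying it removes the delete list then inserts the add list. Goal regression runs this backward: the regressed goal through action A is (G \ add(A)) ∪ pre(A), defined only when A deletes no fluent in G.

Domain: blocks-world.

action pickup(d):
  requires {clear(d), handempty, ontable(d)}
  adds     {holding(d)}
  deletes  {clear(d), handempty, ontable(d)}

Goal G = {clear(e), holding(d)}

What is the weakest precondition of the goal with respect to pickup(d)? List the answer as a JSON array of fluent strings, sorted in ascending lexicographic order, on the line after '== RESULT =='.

Regress:
  G ∩ del = {}  (empty — regression defined)
  G \ add = {clear(e), holding(d)} \ {holding(d)} = {clear(e)}
  ∪ pre   = {clear(e)} ∪ {clear(d), handempty, ontable(d)}
          = {clear(d), clear(e), handempty, ontable(d)}

== RESULT ==
["clear(d)", "clear(e)", "handempty", "ontable(d)"]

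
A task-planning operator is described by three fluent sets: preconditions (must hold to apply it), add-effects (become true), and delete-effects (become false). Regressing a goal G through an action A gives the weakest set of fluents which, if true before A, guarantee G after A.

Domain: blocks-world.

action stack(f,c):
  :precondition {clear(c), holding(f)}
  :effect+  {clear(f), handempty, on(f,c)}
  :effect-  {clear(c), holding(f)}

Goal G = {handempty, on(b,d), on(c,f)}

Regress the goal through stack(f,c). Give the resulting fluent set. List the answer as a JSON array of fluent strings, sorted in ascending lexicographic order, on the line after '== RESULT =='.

Regress:
  G ∩ del = {}  (empty — regression defined)
  G \ add = {handempty, on(b,d), on(c,f)} \ {clear(f), handempty, on(f,c)} = {on(b,d), on(c,f)}
  ∪ pre   = {on(b,d), on(c,f)} ∪ {clear(c), holding(f)}
          = {clear(c), holding(f), on(b,d), on(c,f)}

== RESULT ==
["clear(c)", "holding(f)", "on(b,d)", "on(c,f)"]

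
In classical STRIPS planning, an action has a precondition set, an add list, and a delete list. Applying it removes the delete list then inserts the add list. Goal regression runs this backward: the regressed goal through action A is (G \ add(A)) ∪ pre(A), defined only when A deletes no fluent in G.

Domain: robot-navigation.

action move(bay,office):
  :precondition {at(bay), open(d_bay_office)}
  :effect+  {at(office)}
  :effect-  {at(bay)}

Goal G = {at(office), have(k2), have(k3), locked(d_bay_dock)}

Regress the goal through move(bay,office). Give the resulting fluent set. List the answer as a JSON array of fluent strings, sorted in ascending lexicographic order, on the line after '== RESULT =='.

Compute (G \ add) ∪ pre:
  G ∩ del = {}  (empty — regression defined)
  G \ add = {at(office), have(k2), have(k3), locked(d_bay_dock)} \ {at(office)} = {have(k2), have(k3), locked(d_bay_dock)}
  ∪ pre   = {have(k2), have(k3), locked(d_bay_dock)} ∪ {at(bay), open(d_bay_office)}
          = {at(bay), have(k2), have(k3), locked(d_bay_dock), open(d_bay_office)}

== RESULT ==
["at(bay)", "have(k2)", "have(k3)", "locked(d_bay_dock)", "open(d_bay_office)"]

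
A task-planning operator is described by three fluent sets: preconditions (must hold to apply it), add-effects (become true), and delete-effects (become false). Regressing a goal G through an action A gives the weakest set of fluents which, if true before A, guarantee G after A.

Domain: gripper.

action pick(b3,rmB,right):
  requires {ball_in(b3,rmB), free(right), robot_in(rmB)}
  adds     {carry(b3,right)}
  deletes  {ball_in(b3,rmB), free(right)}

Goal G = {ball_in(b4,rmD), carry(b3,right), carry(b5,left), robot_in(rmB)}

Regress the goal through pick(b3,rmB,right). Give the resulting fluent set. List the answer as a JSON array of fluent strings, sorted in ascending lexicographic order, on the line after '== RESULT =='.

Regress:
  G ∩ del = {}  (empty — regression defined)
  G \ add = {ball_in(b4,rmD), carry(b3,right), carry(b5,left), robot_in(rmB)} \ {carry(b3,right)} = {ball_in(b4,rmD), carry(b5,left), robot_in(rmB)}
  ∪ pre   = {ball_in(b4,rmD), carry(b5,left), robot_in(rmB)} ∪ {ball_in(b3,rmB), free(right), robot_in(rmB)}
          = {ball_in(b3,rmB), ball_in(b4,rmD), carry(b5,left), free(right), robot_in(rmB)}

== RESULT ==
["ball_in(b3,rmB)", "ball_in(b4,rmD)", "carry(b5,left)", "free(right)", "robot_in(rmB)"]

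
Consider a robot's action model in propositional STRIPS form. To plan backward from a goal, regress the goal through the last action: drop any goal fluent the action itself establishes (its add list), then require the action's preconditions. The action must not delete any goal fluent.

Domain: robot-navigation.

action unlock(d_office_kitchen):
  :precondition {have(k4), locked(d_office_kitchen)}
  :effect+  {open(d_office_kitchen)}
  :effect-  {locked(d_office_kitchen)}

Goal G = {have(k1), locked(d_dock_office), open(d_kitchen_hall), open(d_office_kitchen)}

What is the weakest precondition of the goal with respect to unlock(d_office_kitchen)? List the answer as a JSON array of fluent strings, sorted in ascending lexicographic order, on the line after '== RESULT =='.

Compute (G \ add) ∪ pre:
  G ∩ del = {}  (empty — regression defined)
  G \ add = {have(k1), locked(d_dock_office), open(d_kitchen_hall), open(d_office_kitchen)} \ {open(d_office_kitchen)} = {have(k1), locked(d_dock_office), open(d_kitchen_hall)}
  ∪ pre   = {have(k1), locked(d_dock_office), open(d_kitchen_hall)} ∪ {have(k4), locked(d_office_kitchen)}
          = {have(k1), have(k4), locked(d_dock_office), locked(d_office_kitchen), open(d_kitchen_hall)}

== RESULT ==
["have(k1)", "have(k4)", "locked(d_dock_office)", "locked(d_office_kitchen)", "open(d_kitchen_hall)"]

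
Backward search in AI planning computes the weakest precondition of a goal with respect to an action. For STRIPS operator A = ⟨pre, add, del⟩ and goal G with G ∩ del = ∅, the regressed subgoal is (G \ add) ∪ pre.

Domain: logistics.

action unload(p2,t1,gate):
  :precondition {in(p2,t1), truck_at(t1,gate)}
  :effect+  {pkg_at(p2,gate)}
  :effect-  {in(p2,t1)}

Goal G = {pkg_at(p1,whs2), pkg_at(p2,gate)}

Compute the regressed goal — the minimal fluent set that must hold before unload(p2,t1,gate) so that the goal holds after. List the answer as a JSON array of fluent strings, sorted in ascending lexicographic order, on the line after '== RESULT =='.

Regress:
  G ∩ del = {}  (empty — regression defined)
  G \ add = {pkg_at(p1,whs2), pkg_at(p2,gate)} \ {pkg_at(p2,gate)} = {pkg_at(p1,whs2)}
  ∪ pre   = {pkg_at(p1,whs2)} ∪ {in(p2,t1), truck_at(t1,gate)}
          = {in(p2,t1), pkg_at(p1,whs2), truck_at(t1,gate)}

== RESULT ==
["in(p2,t1)", "pkg_at(p1,whs2)", "truck_at(t1,gate)"]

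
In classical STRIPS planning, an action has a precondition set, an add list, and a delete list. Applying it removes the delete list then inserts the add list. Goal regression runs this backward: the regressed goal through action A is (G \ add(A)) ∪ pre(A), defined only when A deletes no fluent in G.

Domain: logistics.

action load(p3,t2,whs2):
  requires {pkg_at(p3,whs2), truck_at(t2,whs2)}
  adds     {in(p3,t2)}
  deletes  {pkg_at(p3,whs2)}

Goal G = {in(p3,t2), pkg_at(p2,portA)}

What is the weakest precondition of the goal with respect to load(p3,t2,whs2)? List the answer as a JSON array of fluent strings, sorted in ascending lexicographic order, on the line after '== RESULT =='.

Regress:
  G ∩ del = {}  (empty — regression defined)
  G \ add = {in(p3,t2), pkg_at(p2,portA)} \ {in(p3,t2)} = {pkg_at(p2,portA)}
  ∪ pre   = {pkg_at(p2,portA)} ∪ {pkg_at(p3,whs2), truck_at(t2,whs2)}
          = {pkg_at(p2,portA), pkg_at(p3,whs2), truck_at(t2,whs2)}

== RESULT ==
["pkg_at(p2,portA)", "pkg_at(p3,whs2)", "truck_at(t2,whs2)"]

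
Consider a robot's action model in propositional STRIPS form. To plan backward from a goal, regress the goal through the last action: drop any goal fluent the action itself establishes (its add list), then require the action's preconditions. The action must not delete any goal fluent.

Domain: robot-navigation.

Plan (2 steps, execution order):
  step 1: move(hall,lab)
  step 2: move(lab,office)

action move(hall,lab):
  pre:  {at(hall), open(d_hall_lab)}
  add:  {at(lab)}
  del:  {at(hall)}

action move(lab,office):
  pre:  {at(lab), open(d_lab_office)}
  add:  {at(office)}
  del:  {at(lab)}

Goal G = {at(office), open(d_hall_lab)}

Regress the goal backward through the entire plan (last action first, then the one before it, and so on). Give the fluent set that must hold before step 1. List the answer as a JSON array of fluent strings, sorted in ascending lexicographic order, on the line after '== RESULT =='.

Work backward from the goal:
  through step 2 (move(lab,office)): drop {at(office)}, keep {open(d_hall_lab)}, require {at(lab), open(d_lab_office)}
    → {at(lab), open(d_hall_lab), open(d_lab_office)}
  through step 1 (move(hall,lab)): drop {at(lab)}, keep {open(d_hall_lab), open(d_lab_office)}, require {at(hall), open(d_hall_lab)}
    → {at(hall), open(d_hall_lab), open(d_lab_office)}

== RESULT ==
["at(hall)", "open(d_hall_lab)", "open(d_lab_office)"]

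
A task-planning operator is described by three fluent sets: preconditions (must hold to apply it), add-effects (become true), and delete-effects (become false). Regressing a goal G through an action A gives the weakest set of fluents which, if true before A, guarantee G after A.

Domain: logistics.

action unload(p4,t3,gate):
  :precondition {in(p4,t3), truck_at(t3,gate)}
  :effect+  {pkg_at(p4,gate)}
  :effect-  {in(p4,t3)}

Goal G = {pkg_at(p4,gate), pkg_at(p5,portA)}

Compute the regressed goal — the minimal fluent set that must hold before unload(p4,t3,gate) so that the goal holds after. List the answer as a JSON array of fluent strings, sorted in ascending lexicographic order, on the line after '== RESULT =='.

Regress:
  G ∩ del = {}  (empty — regression defined)
  G \ add = {pkg_at(p4,gate), pkg_at(p5,portA)} \ {pkg_at(p4,gate)} = {pkg_at(p5,portA)}
  ∪ pre   = {pkg_at(p5,portA)} ∪ {in(p4,t3), truck_at(t3,gate)}
          = {in(p4,t3), pkg_at(p5,portA), truck_at(t3,gate)}

== RESULT ==
["in(p4,t3)", "pkg_at(p5,portA)", "truck_at(t3,gate)"]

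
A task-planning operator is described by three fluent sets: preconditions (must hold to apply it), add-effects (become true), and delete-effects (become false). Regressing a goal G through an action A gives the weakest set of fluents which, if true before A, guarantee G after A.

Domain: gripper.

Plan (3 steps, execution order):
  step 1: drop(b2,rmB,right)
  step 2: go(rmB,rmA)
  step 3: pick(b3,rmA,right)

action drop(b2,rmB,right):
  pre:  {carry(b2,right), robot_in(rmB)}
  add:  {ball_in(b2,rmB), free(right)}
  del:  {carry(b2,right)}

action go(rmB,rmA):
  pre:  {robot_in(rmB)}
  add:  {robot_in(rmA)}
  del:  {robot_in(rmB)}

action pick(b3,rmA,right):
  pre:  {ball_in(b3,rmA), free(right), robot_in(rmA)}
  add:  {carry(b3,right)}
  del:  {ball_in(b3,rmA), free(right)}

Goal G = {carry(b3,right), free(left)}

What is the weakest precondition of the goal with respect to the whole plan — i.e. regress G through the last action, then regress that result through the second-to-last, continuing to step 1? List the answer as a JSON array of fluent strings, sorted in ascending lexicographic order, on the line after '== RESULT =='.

Regress step by step:
  through step 3 (pick(b3,rmA,right)): drop {carry(b3,right)}, keep {free(left)}, require {ball_in(b3,rmA), free(right), robot_in(rmA)}
    → {ball_in(b3,rmA), free(left), free(right), robot_in(rmA)}
  through step 2 (go(rmB,rmA)): drop {robot_in(rmA)}, keep {ball_in(b3,rmA), free(left), free(right)}, require {robot_in(rmB)}
    → {ball_in(b3,rmA), free(left), free(right), robot_in(rmB)}
  through step 1 (drop(b2,rmB,right)): drop {free(right)}, keep {ball_in(b3,rmA), free(left), robot_in(rmB)}, require {carry(b2,right), robot_in(rmB)}
    → {ball_in(b3,rmA), carry(b2,right), free(left), robot_in(rmB)}

== RESULT ==
["ball_in(b3,rmA)", "carry(b2,right)", "free(left)", "robot_in(rmB)"]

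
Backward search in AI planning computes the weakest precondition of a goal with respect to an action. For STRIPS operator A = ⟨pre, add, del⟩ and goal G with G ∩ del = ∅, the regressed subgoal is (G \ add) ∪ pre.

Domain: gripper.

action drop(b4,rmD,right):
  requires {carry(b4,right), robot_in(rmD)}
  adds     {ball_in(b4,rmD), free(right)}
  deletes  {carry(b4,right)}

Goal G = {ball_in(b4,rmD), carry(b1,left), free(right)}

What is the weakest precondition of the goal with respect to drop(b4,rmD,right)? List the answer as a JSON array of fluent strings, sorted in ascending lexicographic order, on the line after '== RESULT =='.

Regress:
  G ∩ del = {}  (empty — regression defined)
  G \ add = {ball_in(b4,rmD), carry(b1,left), free(right)} \ {ball_in(b4,rmD), free(right)} = {carry(b1,left)}
  ∪ pre   = {carry(b1,left)} ∪ {carry(b4,right), robot_in(rmD)}
          = {carry(b1,left), carry(b4,right), robot_in(rmD)}

== RESULT ==
["carry(b1,left)", "carry(b4,right)", "robot_in(rmD)"]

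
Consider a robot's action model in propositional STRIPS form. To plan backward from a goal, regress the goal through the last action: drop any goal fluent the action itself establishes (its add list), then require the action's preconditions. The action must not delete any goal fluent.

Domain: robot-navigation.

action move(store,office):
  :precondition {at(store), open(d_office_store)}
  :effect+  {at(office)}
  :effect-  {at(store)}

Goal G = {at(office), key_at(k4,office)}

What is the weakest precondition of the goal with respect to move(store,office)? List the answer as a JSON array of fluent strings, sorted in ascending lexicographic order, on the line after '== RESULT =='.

Regress:
  G ∩ del = {}  (empty — regression defined)
  G \ add = {at(office), key_at(k4,office)} \ {at(office)} = {key_at(k4,office)}
  ∪ pre   = {key_at(k4,office)} ∪ {at(store), open(d_office_store)}
          = {at(store), key_at(k4,office), open(d_office_store)}

== RESULT ==
["at(store)", "key_at(k4,office)", "open(d_office_store)"]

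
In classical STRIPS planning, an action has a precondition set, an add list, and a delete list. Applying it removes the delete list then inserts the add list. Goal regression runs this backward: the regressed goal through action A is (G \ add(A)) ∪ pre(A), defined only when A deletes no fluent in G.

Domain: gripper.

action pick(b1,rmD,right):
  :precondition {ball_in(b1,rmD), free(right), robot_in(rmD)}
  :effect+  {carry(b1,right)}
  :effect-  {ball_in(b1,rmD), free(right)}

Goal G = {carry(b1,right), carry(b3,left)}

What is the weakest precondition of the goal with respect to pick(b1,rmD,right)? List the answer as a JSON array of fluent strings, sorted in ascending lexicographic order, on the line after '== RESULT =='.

Regress:
  G ∩ del = {}  (empty — regression defined)
  G \ add = {carry(b1,right), carry(b3,left)} \ {carry(b1,right)} = {carry(b3,left)}
  ∪ pre   = {carry(b3,left)} ∪ {ball_in(b1,rmD), free(right), robot_in(rmD)}
          = {ball_in(b1,rmD), carry(b3,left), free(right), robot_in(rmD)}

== RESULT ==
["ball_in(b1,rmD)", "carry(b3,left)", "free(right)", "robot_in(rmD)"]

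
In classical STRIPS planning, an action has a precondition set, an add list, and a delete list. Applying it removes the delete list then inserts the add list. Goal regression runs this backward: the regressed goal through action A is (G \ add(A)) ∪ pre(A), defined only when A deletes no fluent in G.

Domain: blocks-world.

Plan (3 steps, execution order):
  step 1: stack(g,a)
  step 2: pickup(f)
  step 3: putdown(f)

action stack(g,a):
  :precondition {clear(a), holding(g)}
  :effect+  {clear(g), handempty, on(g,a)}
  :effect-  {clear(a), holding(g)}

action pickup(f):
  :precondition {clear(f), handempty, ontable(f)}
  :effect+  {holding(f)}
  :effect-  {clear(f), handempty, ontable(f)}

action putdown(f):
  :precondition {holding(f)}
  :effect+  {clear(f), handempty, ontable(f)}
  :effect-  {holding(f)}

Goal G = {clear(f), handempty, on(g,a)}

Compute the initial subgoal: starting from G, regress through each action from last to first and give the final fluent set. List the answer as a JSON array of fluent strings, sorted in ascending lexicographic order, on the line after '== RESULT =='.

Work backward from the goal:
  through step 3 (putdown(f)): drop {clear(f), handempty}, keep {on(g,a)}, require {holding(f)}
    → {holding(f), on(g,a)}
  through step 2 (pickup(f)): drop {holding(f)}, keep {on(g,a)}, require {clear(f), handempty, ontable(f)}
    → {clear(f), handempty, on(g,a), ontable(f)}
  through step 1 (stack(g,a)): drop {handempty, on(g,a)}, keep {clear(f), ontable(f)}, require {clear(a), holding(g)}
    → {clear(a), clear(f), holding(g), ontable(f)}

== RESULT ==
["clear(a)", "clear(f)", "holding(g)", "ontable(f)"]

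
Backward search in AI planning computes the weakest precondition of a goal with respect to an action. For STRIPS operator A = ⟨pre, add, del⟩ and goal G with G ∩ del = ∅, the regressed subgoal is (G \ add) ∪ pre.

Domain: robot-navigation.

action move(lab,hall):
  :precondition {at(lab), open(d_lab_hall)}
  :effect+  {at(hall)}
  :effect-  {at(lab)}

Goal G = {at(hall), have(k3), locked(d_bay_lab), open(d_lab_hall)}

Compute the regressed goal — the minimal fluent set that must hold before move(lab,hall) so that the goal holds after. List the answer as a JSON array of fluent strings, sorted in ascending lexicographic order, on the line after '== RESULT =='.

Regress:
  G ∩ del = {}  (empty — regression defined)
  G \ add = {at(hall), have(k3), locked(d_bay_lab), open(d_lab_hall)} \ {at(hall)} = {have(k3), locked(d_bay_lab), open(d_lab_hall)}
  ∪ pre   = {have(k3), locked(d_bay_lab), open(d_lab_hall)} ∪ {at(lab), open(d_lab_hall)}
          = {at(lab), have(k3), locked(d_bay_lab), open(d_lab_hall)}

== RESULT ==
["at(lab)", "have(k3)", "locked(d_bay_lab)", "open(d_lab_hall)"]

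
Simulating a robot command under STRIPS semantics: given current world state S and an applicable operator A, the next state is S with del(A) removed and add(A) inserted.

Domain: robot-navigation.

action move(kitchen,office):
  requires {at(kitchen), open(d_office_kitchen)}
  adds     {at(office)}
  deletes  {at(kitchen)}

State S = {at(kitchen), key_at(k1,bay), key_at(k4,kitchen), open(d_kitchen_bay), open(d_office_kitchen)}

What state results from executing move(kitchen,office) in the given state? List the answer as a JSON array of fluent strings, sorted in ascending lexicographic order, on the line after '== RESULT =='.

Progress:
  pre ⊆ S: {at(kitchen), open(d_office_kitchen)} ⊆ S  — applicable
  S \ del = {key_at(k1,bay), key_at(k4,kitchen), open(d_kitchen_bay), open(d_office_kitchen)}
  ∪ add   = {at(office), key_at(k1,bay), key_at(k4,kitchen), open(d_kitchen_bay), open(d_office_kitchen)}

== RESULT ==
["at(office)", "key_at(k1,bay)", "key_at(k4,kitchen)", "open(d_kitchen_bay)", "open(d_office_kitchen)"]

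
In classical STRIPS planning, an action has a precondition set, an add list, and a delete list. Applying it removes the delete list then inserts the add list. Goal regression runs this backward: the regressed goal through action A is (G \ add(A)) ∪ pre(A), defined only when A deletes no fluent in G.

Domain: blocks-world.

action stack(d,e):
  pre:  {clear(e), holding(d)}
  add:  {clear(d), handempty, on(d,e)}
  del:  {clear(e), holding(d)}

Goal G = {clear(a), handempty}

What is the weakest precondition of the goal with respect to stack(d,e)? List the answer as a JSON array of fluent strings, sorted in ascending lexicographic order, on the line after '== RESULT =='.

Regress:
  G ∩ del = {}  (empty — regression defined)
  G \ add = {clear(a), handempty} \ {clear(d), handempty, on(d,e)} = {clear(a)}
  ∪ pre   = {clear(a)} ∪ {clear(e), holding(d)}
          = {clear(a), clear(e), holding(d)}

== RESULT ==
["clear(a)", "clear(e)", "holding(d)"]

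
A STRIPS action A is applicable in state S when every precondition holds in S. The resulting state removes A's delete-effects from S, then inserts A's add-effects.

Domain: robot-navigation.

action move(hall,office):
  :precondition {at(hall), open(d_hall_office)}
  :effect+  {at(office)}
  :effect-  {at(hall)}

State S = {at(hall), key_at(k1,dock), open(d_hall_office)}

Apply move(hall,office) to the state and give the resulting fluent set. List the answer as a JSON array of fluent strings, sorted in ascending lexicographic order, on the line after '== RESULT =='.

Progress:
  pre ⊆ S: {at(hall), open(d_hall_office)} ⊆ S  — applicable
  S \ del = {key_at(k1,dock), open(d_hall_office)}
  ∪ add   = {at(office), key_at(k1,dock), open(d_hall_office)}

== RESULT ==
["at(office)", "key_at(k1,dock)", "open(d_hall_office)"]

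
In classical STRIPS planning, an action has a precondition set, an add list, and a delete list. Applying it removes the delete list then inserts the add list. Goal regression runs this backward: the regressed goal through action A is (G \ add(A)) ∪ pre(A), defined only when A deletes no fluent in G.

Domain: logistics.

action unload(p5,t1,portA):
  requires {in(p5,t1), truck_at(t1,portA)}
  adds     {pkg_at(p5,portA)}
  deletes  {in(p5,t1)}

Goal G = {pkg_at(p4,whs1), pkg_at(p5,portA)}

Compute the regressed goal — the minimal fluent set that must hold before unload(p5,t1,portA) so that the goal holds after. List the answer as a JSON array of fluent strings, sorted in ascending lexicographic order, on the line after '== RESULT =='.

Compute (G \ add) ∪ pre:
  G ∩ del = {}  (empty — regression defined)
  G \ add = {pkg_at(p4,whs1), pkg_at(p5,portA)} \ {pkg_at(p5,portA)} = {pkg_at(p4,whs1)}
  ∪ pre   = {pkg_at(p4,whs1)} ∪ {in(p5,t1), truck_at(t1,portA)}
          = {in(p5,t1), pkg_at(p4,whs1), truck_at(t1,portA)}

== RESULT ==
["in(p5,t1)", "pkg_at(p4,whs1)", "truck_at(t1,portA)"]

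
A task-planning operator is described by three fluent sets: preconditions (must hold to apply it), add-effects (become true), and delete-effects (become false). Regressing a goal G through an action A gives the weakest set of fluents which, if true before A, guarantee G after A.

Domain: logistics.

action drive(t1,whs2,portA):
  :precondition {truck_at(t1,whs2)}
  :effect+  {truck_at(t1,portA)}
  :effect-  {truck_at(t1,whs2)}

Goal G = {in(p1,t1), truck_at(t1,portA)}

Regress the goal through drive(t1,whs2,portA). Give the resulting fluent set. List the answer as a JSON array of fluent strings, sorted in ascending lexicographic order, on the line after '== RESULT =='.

Regress:
  G ∩ del = {}  (empty — regression defined)
  G \ add = {in(p1,t1), truck_at(t1,portA)} \ {truck_at(t1,portA)} = {in(p1,t1)}
  ∪ pre   = {in(p1,t1)} ∪ {truck_at(t1,whs2)}
          = {in(p1,t1), truck_at(t1,whs2)}

== RESULT ==
["in(p1,t1)", "truck_at(t1,whs2)"]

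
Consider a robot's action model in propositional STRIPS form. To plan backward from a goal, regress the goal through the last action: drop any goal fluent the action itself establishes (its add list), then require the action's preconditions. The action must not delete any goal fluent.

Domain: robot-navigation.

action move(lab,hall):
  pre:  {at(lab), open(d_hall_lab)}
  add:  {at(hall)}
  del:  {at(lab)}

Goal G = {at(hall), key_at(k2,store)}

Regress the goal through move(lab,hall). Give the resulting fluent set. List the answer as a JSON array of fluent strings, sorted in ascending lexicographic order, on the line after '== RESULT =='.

Regress:
  G ∩ del = {}  (empty — regression defined)
  G \ add = {at(hall), key_at(k2,store)} \ {at(hall)} = {key_at(k2,store)}
  ∪ pre   = {key_at(k2,store)} ∪ {at(lab), open(d_hall_lab)}
          = {at(lab), key_at(k2,store), open(d_hall_lab)}

== RESULT ==
["at(lab)", "key_at(k2,store)", "open(d_hall_lab)"]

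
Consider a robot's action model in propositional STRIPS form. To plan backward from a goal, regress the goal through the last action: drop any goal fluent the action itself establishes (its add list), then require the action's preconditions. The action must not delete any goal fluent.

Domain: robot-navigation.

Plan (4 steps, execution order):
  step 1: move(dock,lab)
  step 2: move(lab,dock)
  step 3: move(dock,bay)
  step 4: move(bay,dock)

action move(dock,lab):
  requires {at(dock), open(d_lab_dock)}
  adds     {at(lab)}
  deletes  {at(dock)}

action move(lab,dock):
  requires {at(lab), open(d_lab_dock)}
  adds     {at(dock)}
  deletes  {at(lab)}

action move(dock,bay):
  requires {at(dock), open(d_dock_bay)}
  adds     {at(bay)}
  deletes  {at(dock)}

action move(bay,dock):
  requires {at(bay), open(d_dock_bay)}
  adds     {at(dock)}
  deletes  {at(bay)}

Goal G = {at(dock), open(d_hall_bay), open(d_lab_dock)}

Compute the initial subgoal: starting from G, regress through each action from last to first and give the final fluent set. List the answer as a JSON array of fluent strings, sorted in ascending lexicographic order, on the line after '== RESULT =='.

Regress step by step:
  through step 4 (move(bay,dock)): drop {at(dock)}, keep {open(d_hall_bay), open(d_lab_dock)}, require {at(bay), open(d_dock_bay)}
    → {at(bay), open(d_dock_bay), open(d_hall_bay), open(d_lab_dock)}
  through step 3 (move(dock,bay)): drop {at(bay)}, keep {open(d_dock_bay), open(d_hall_bay), open(d_lab_dock)}, require {at(dock), open(d_dock_bay)}
    → {at(dock), open(d_dock_bay), open(d_hall_bay), open(d_lab_dock)}
  through step 2 (move(lab,dock)): drop {at(dock)}, keep {open(d_dock_bay), open(d_hall_bay), open(d_lab_dock)}, require {at(lab), open(d_lab_dock)}
    → {at(lab), open(d_dock_bay), open(d_hall_bay), open(d_lab_dock)}
  through step 1 (move(dock,lab)): drop {at(lab)}, keep {open(d_dock_bay), open(d_hall_bay), open(d_lab_dock)}, require {at(dock), open(d_lab_dock)}
    → {at(dock), open(d_dock_bay), open(d_hall_bay), open(d_lab_dock)}

== RESULT ==
["at(dock)", "open(d_dock_bay)", "open(d_hall_bay)", "open(d_lab_dock)"]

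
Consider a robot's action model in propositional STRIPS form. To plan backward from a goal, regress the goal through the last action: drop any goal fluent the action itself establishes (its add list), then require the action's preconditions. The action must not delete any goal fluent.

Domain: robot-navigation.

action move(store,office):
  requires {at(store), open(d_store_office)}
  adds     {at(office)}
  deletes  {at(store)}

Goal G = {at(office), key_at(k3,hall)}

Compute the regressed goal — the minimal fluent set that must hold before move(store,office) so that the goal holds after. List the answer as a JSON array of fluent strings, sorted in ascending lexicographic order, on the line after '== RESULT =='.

Regress:
  G ∩ del = {}  (empty — regression defined)
  G \ add = {at(office), key_at(k3,hall)} \ {at(office)} = {key_at(k3,hall)}
  ∪ pre   = {key_at(k3,hall)} ∪ {at(store), open(d_store_office)}
          = {at(store), key_at(k3,hall), open(d_store_office)}

== RESULT ==
["at(store)", "key_at(k3,hall)", "open(d_store_office)"]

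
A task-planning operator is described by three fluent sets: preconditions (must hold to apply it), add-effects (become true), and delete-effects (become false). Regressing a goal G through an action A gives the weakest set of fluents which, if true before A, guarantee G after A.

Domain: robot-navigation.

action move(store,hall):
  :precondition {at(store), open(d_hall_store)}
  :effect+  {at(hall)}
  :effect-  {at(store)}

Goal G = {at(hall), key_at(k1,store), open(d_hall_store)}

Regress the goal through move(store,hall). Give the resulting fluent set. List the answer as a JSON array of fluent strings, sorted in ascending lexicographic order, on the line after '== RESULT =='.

Compute (G \ add) ∪ pre:
  G ∩ del = {}  (empty — regression defined)
  G \ add = {at(hall), key_at(k1,store), open(d_hall_store)} \ {at(hall)} = {key_at(k1,store), open(d_hall_store)}
  ∪ pre   = {key_at(k1,store), open(d_hall_store)} ∪ {at(store), open(d_hall_store)}
          = {at(store), key_at(k1,store), open(d_hall_store)}

== RESULT ==
["at(store)", "key_at(k1,store)", "open(d_hall_store)"]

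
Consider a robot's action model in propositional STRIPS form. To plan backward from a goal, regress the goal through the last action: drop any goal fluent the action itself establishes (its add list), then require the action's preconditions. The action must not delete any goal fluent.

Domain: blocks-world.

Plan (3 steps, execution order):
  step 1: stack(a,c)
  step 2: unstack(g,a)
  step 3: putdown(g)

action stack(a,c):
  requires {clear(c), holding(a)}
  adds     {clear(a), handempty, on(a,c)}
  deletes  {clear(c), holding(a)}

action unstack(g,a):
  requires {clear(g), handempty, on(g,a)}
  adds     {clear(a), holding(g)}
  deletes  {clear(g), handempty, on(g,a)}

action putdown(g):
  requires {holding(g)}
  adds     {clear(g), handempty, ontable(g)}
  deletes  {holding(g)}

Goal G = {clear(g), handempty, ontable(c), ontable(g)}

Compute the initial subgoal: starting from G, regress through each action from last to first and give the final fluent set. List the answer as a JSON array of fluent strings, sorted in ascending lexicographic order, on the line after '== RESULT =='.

Regress step by step:
  through step 3 (putdown(g)): drop {clear(g), handempty, ontable(g)}, keep {ontable(c)}, require {holding(g)}
    → {holding(g), ontable(c)}
  through step 2 (unstack(g,a)): drop {holding(g)}, keep {ontable(c)}, require {clear(g), handempty, on(g,a)}
    → {clear(g), handempty, on(g,a), ontable(c)}
  through step 1 (stack(a,c)): drop {handempty}, keep {clear(g), on(g,a), ontable(c)}, require {clear(c), holding(a)}
    → {clear(c), clear(g), holding(a), on(g,a), ontable(c)}

== RESULT ==
["clear(c)", "clear(g)", "holding(a)", "on(g,a)", "ontable(c)"]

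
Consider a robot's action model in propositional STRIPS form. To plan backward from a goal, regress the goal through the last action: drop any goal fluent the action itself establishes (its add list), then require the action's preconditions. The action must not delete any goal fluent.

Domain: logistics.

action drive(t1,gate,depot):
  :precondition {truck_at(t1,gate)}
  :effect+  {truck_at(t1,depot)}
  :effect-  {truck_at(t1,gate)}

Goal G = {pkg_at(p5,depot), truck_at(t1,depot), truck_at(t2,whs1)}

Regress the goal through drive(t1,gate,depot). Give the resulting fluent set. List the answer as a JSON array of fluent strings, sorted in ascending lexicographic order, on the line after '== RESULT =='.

Compute (G \ add) ∪ pre:
  G ∩ del = {}  (empty — regression defined)
  G \ add = {pkg_at(p5,depot), truck_at(t1,depot), truck_at(t2,whs1)} \ {truck_at(t1,depot)} = {pkg_at(p5,depot), truck_at(t2,whs1)}
  ∪ pre   = {pkg_at(p5,depot), truck_at(t2,whs1)} ∪ {truck_at(t1,gate)}
          = {pkg_at(p5,depot), truck_at(t1,gate), truck_at(t2,whs1)}

== RESULT ==
["pkg_at(p5,depot)", "truck_at(t1,gate)", "truck_at(t2,whs1)"]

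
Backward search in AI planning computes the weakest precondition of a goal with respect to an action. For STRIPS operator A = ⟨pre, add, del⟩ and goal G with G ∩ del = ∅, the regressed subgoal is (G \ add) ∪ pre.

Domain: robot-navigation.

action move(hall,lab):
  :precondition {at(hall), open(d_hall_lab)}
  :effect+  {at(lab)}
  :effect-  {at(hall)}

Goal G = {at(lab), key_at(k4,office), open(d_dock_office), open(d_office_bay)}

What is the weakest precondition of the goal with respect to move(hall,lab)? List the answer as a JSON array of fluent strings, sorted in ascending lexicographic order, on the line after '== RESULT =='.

Regress:
  G ∩ del = {}  (empty — regression defined)
  G \ add = {at(lab), key_at(k4,office), open(d_dock_office), open(d_office_bay)} \ {at(lab)} = {key_at(k4,office), open(d_dock_office), open(d_office_bay)}
  ∪ pre   = {key_at(k4,office), open(d_dock_office), open(d_office_bay)} ∪ {at(hall), open(d_hall_lab)}
          = {at(hall), key_at(k4,office), open(d_dock_office), open(d_hall_lab), open(d_office_bay)}

== RESULT ==
["at(hall)", "key_at(k4,office)", "open(d_dock_office)", "open(d_hall_lab)", "open(d_office_bay)"]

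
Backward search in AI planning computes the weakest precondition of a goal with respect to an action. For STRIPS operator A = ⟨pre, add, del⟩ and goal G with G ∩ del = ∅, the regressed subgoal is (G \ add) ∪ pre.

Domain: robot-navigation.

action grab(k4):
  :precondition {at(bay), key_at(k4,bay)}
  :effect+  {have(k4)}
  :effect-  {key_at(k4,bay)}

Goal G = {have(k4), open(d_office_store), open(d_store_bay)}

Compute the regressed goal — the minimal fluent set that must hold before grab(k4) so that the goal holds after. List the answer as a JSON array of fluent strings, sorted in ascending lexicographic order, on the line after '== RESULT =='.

Regress:
  G ∩ del = {}  (empty — regression defined)
  G \ add = {have(k4), open(d_office_store), open(d_store_bay)} \ {have(k4)} = {open(d_office_store), open(d_store_bay)}
  ∪ pre   = {open(d_office_store), open(d_store_bay)} ∪ {at(bay), key_at(k4,bay)}
          = {at(bay), key_at(k4,bay), open(d_office_store), open(d_store_bay)}

== RESULT ==
["at(bay)", "key_at(k4,bay)", "open(d_office_store)", "open(d_store_bay)"]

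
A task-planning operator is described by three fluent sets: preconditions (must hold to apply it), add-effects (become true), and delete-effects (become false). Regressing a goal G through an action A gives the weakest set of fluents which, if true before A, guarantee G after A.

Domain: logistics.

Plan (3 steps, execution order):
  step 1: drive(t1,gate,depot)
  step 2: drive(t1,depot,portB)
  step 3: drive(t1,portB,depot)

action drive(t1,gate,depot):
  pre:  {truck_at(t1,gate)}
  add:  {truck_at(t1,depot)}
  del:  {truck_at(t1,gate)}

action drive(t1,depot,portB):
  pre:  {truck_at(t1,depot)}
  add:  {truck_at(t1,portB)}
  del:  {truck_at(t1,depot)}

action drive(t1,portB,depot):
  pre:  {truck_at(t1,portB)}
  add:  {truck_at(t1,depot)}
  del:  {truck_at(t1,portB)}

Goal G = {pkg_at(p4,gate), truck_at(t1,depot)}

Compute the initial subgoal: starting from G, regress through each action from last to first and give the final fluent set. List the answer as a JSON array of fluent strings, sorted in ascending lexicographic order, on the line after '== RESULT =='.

Work backward from the goal:
  through step 3 (drive(t1,portB,depot)): drop {truck_at(t1,depot)}, keep {pkg_at(p4,gate)}, require {truck_at(t1,portB)}
    → {pkg_at(p4,gate), truck_at(t1,portB)}
  through step 2 (drive(t1,depot,portB)): drop {truck_at(t1,portB)}, keep {pkg_at(p4,gate)}, require {truck_at(t1,depot)}
    → {pkg_at(p4,gate), truck_at(t1,depot)}
  through step 1 (drive(t1,gate,depot)): drop {truck_at(t1,depot)}, keep {pkg_at(p4,gate)}, require {truck_at(t1,gate)}
    → {pkg_at(p4,gate), truck_at(t1,gate)}

== RESULT ==
["pkg_at(p4,gate)", "truck_at(t1,gate)"]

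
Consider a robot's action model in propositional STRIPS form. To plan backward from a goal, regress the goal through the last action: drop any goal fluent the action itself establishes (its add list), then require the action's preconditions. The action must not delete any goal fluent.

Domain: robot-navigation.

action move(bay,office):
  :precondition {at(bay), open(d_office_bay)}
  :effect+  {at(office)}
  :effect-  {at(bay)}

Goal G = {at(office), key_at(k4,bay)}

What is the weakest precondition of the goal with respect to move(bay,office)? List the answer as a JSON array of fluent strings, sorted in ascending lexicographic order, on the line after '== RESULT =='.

Compute (G \ add) ∪ pre:
  G ∩ del = {}  (empty — regression defined)
  G \ add = {at(office), key_at(k4,bay)} \ {at(office)} = {key_at(k4,bay)}
  ∪ pre   = {key_at(k4,bay)} ∪ {at(bay), open(d_office_bay)}
          = {at(bay), key_at(k4,bay), open(d_office_bay)}

== RESULT ==
["at(bay)", "key_at(k4,bay)", "open(d_office_bay)"]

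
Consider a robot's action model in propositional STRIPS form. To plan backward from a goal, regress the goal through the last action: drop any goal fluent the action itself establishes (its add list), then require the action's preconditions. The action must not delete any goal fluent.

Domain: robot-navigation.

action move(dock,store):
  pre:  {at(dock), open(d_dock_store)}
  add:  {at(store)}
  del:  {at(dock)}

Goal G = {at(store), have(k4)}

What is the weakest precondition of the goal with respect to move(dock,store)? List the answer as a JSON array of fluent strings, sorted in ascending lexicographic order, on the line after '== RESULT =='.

Regress:
  G ∩ del = {}  (empty — regression defined)
  G \ add = {at(store), have(k4)} \ {at(store)} = {have(k4)}
  ∪ pre   = {have(k4)} ∪ {at(dock), open(d_dock_store)}
          = {at(dock), have(k4), open(d_dock_store)}

== RESULT ==
["at(dock)", "have(k4)", "open(d_dock_store)"]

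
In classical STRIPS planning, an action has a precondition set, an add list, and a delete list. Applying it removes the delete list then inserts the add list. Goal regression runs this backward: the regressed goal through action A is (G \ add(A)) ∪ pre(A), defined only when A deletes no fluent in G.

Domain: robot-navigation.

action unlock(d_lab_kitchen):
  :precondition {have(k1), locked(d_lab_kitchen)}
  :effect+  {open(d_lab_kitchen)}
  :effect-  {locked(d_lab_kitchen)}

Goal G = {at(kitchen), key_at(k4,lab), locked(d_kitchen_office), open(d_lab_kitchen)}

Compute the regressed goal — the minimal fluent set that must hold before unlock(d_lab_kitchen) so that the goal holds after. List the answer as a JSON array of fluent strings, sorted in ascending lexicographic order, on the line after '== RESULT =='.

Compute (G \ add) ∪ pre:
  G ∩ del = {}  (empty — regression defined)
  G \ add = {at(kitchen), key_at(k4,lab), locked(d_kitchen_office), open(d_lab_kitchen)} \ {open(d_lab_kitchen)} = {at(kitchen), key_at(k4,lab), locked(d_kitchen_office)}
  ∪ pre   = {at(kitchen), key_at(k4,lab), locked(d_kitchen_office)} ∪ {have(k1), locked(d_lab_kitchen)}
          = {at(kitchen), have(k1), key_at(k4,lab), locked(d_kitchen_office), locked(d_lab_kitchen)}

== RESULT ==
["at(kitchen)", "have(k1)", "key_at(k4,lab)", "locked(d_kitchen_office)", "locked(d_lab_kitchen)"]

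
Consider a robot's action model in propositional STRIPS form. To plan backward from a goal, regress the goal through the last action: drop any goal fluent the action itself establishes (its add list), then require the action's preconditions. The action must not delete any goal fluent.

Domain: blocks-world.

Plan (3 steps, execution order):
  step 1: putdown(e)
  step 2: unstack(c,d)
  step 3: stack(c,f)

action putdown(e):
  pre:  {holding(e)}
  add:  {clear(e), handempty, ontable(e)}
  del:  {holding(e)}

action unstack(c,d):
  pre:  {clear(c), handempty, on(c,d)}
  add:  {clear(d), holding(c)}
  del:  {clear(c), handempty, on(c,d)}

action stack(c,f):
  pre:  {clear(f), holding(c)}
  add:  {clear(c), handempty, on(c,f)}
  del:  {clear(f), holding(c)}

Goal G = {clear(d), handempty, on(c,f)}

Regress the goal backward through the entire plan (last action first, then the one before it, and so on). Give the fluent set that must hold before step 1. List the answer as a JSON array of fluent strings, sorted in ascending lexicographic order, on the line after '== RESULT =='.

Work backward from the goal:
  through step 3 (stack(c,f)): drop {handempty, on(c,f)}, keep {clear(d)}, require {clear(f), holding(c)}
    → {clear(d), clear(f), holding(c)}
  through step 2 (unstack(c,d)): drop {clear(d), holding(c)}, keep {clear(f)}, require {clear(c), handempty, on(c,d)}
    → {clear(c), clear(f), handempty, on(c,d)}
  through step 1 (putdown(e)): drop {handempty}, keep {clear(c), clear(f), on(c,d)}, require {holding(e)}
    → {clear(c), clear(f), holding(e), on(c,d)}

== RESULT ==
["clear(c)", "clear(f)", "holding(e)", "on(c,d)"]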